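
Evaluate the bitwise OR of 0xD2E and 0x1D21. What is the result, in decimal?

0xD2E = 0110100101110
0x1D21 = 1110100100001
 OR → 1110100101111 = 7471

7471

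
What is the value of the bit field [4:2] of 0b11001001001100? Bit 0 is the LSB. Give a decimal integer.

3

v = 11001001001100
Shift right by 2: 110010010011
Mask low 3 bits: 011 = 3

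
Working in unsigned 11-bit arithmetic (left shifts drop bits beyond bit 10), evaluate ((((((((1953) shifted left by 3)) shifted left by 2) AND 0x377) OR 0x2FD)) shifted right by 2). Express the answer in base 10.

191

1953 = 11110100001
→ shifted left by 3 (mod 2^11) → 10100001000 = 1288
→ shifted left by 2 (mod 2^11) → 10000100000 = 1056
0x377 = 01101110111
→ AND → 00000100000 = 32
0x2FD = 01011111101
→ OR → 01011111101 = 765
→ shifted right by 2 → 00010111111 = 191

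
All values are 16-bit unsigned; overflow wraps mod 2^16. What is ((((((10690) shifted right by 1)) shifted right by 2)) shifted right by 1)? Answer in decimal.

668

10690 = 0010100111000010
→ shifted right by 1 → 0001010011100001 = 5345
→ shifted right by 2 → 0000010100111000 = 1336
→ shifted right by 1 → 0000001010011100 = 668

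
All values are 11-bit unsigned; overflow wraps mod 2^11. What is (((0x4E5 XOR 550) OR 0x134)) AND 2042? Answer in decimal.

2034

0x4E5 = 10011100101
550 = 01000100110
→ XOR → 11011000011 = 1731
0x134 = 00100110100
→ OR → 11111110111 = 2039
2042 = 11111111010
→ AND → 11111110010 = 2034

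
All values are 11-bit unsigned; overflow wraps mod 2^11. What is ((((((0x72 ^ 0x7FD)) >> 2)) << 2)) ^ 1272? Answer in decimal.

0x72 = 00001110010
0x7FD = 11111111101
→ ^ → 11110001111 = 1935
→ >> 2 → 00111100011 = 483
→ << 2 (mod 2^11) → 11110001100 = 1932
1272 = 10011111000
→ ^ → 01101110100 = 884

884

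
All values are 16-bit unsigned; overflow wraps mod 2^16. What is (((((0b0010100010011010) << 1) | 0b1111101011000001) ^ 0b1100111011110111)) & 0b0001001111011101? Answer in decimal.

0b0010100010011010 = 0010100010011010
→ << 1 (mod 2^16) → 0101000100110100 = 20788
0b1111101011000001 = 1111101011000001
→ | → 1111101111110101 = 64501
0b1100111011110111 = 1100111011110111
→ ^ → 0011010100000010 = 13570
0b0001001111011101 = 0001001111011101
→ & → 0001000100000000 = 4352

4352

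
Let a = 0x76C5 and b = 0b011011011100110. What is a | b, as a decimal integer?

0x76C5 = 111011011000101
b = 011011011100110
 OR → 111011011100111 = 30439

30439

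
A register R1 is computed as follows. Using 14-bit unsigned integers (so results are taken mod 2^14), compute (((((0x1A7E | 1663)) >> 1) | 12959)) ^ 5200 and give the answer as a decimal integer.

11247

0x1A7E = 01101001111110
1663 = 00011001111111
→ | → 01111001111111 = 7807
→ >> 1 → 00111100111111 = 3903
12959 = 11001010011111
→ | → 11111110111111 = 16319
5200 = 01010001010000
→ ^ → 10101111101111 = 11247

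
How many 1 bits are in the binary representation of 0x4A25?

6

0x4A25 = 100101000100101
Count the 1s: 1 + 1 + 1 + 1 + 1 + 1 = 6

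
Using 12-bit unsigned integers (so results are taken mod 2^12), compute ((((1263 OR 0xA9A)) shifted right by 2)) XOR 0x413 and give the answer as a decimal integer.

1964

1263 = 010011101111
0xA9A = 101010011010
→ OR → 111011111111 = 3839
→ shifted right by 2 → 001110111111 = 959
0x413 = 010000010011
→ XOR → 011110101100 = 1964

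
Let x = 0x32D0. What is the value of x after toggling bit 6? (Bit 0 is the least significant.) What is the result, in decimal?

12944

x = 11001011010000
bit 6 is currently 1; toggle it via x ^ (1 << 6) = x ^ 64
→ 11001010010000 = 12944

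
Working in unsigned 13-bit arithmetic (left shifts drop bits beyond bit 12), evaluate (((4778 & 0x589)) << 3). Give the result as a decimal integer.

4778 = 1001010101010
0x589 = 0010110001001
→ & → 0000010001000 = 136
→ << 3 (mod 2^13) → 0010001000000 = 1088

1088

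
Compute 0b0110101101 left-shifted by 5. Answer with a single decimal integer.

13728

x = 00000110101101
shift left by 5 → 11010110100000 = 13728
(equivalently, 429 × 2^5 = 429 × 32)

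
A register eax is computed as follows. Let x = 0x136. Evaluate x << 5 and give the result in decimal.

0x136 = 00000100110110
shift left by 5 → 10011011000000 = 9920
(equivalently, 310 × 2^5 = 310 × 32)

9920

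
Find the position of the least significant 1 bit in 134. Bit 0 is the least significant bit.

134 = 10000110
Trailing zeros: 1, so the lowest set bit is bit 1 (value 2).

1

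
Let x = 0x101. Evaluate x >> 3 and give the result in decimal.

32

0x101 = 100000001
shift right by 3 → 000100000 = 32
(equivalently, floor(257 / 8))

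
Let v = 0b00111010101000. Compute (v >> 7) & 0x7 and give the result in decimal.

v = 00111010101000
Shift right by 7: 0011101
Mask low 3 bits: 101 = 5

5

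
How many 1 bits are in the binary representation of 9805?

7

9805 = 10011001001101
Count the 1s: 1 + 1 + 1 + 1 + 1 + 1 + 1 = 7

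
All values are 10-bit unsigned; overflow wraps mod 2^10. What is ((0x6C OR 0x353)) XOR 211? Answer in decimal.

940

0x6C = 0001101100
0x353 = 1101010011
→ OR → 1101111111 = 895
211 = 0011010011
→ XOR → 1110101100 = 940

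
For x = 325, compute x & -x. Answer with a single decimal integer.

x = 101000101 = 325
-x (two's complement) = …010111011
AND   = 000000001 = 1
(x & -x isolates the lowest set bit of x.)

1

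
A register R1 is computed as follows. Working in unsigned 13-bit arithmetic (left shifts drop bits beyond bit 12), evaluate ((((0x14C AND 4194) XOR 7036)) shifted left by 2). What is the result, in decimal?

0x14C = 0000101001100
4194 = 1000001100010
→ AND → 0000001000000 = 64
7036 = 1101101111100
→ XOR → 1101100111100 = 6972
→ shifted left by 2 (mod 2^13) → 0110011110000 = 3312

3312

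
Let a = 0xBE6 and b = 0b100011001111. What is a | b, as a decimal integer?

3055

0xBE6 = 101111100110
b = 100011001111
 OR → 101111101111 = 3055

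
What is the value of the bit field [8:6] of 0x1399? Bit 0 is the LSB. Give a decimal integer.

6

v = 1001110011001
Shift right by 6: 1001110
Mask low 3 bits: 110 = 6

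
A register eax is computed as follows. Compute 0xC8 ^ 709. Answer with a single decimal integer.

525

0xC8 = 0011001000
709 = 1011000101
XOR → 1000001101 = 525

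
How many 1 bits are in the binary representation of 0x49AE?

8

0x49AE = 100100110101110
Count the 1s: 1 + 1 + 1 + 1 + 1 + 1 + 1 + 1 = 8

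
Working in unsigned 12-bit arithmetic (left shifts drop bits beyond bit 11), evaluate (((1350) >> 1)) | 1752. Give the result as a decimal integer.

1350 = 010101000110
→ >> 1 → 001010100011 = 675
1752 = 011011011000
→ | → 011011111011 = 1787

1787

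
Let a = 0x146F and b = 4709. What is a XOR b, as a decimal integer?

1546

0x146F = 1010001101111
4709 = 1001001100101
XOR → 0011000001010 = 1546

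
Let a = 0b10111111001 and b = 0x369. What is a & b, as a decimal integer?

361

a = 10111111001
0x369 = 01101101001
AND → 00101101001 = 361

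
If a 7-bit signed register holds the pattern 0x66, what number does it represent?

pattern = 1100110 (MSB is 1 ⇒ negative)
Invert: 0011001, add 1 → 0011010 = 26, so the value is -26.
(Equivalently: 102 - 2^7 = 102 - 128 = -26.)

-26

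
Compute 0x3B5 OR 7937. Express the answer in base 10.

8117

0x3B5 = 0001110110101
7937 = 1111100000001
 OR → 1111110110101 = 8117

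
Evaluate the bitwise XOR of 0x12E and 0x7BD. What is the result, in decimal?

0x12E = 00100101110
0x7BD = 11110111101
XOR → 11010010011 = 1683

1683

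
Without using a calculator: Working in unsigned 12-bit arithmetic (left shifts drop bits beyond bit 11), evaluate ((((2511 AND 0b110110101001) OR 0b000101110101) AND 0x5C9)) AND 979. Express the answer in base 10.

2511 = 100111001111
0b110110101001 = 110110101001
→ AND → 100110001001 = 2441
0b000101110101 = 000101110101
→ OR → 100111111101 = 2557
0x5C9 = 010111001001
→ AND → 000111001001 = 457
979 = 001111010011
→ AND → 000111000001 = 449

449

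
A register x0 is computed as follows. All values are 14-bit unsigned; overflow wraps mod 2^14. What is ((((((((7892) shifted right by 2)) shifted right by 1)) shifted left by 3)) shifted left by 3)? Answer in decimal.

7892 = 01111011010100
→ shifted right by 2 → 00011110110101 = 1973
→ shifted right by 1 → 00001111011010 = 986
→ shifted left by 3 (mod 2^14) → 01111011010000 = 7888
→ shifted left by 3 (mod 2^14) → 11011010000000 = 13952

13952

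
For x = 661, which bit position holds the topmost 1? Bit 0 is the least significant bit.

9

661 = 1010010101
The topmost 1 is at position 9 (since 2^9 = 512 ≤ 661 < 1024).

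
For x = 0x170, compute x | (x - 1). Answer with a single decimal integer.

x = 101110000 = 368
x - 1 = 101101111
OR    = 101111111 = 383
(x | (x - 1) sets all bits below the lowest set bit.)

383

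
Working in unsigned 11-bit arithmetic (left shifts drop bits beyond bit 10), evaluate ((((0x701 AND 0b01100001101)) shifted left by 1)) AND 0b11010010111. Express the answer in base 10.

1538

0x701 = 11100000001
0b01100001101 = 01100001101
→ AND → 01100000001 = 769
→ shifted left by 1 (mod 2^11) → 11000000010 = 1538
0b11010010111 = 11010010111
→ AND → 11000000010 = 1538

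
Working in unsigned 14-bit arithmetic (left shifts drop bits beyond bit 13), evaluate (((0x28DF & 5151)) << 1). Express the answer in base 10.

0x28DF = 10100011011111
5151 = 01010000011111
→ & → 00000000011111 = 31
→ << 1 (mod 2^14) → 00000000111110 = 62

62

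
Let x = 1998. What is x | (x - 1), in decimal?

1999

x = 11111001110 = 1998
x - 1 = 11111001101
OR    = 11111001111 = 1999
(x | (x - 1) sets all bits below the lowest set bit.)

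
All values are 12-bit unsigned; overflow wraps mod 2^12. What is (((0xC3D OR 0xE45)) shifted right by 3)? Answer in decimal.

0xC3D = 110000111101
0xE45 = 111001000101
→ OR → 111001111101 = 3709
→ shifted right by 3 → 000111001111 = 463

463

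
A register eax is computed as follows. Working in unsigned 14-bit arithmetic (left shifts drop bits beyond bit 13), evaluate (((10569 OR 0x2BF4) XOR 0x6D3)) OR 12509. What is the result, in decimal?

10569 = 10100101001001
0x2BF4 = 10101111110100
→ OR → 10101111111101 = 11261
0x6D3 = 00011011010011
→ XOR → 10110100101110 = 11566
12509 = 11000011011101
→ OR → 11110111111111 = 15871

15871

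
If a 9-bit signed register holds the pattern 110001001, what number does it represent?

-119

pattern = 110001001 (MSB is 1 ⇒ negative)
Invert: 001110110, add 1 → 001110111 = 119, so the value is -119.
(Equivalently: 393 - 2^9 = 393 - 512 = -119.)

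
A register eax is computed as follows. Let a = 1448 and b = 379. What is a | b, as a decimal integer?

1448 = 10110101000
379 = 00101111011
 OR → 10111111011 = 1531

1531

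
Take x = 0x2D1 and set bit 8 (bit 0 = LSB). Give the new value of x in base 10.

x = 1011010001
bit 8 is currently 0; set it via x | (1 << 8) = x | 256
→ 1111010001 = 977

977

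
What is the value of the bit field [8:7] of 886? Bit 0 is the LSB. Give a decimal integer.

2

v = 1101110110
Shift right by 7: 110
Mask low 2 bits: 10 = 2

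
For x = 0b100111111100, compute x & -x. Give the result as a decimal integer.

4

x = 100111111100 = 2556
-x (two's complement) = …011000000100
AND   = 000000000100 = 4
(x & -x isolates the lowest set bit of x.)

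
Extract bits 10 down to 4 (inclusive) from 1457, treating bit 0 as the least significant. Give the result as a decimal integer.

v = 00010110110001
Shift right by 4: 0001011011
Mask low 7 bits: 1011011 = 91

91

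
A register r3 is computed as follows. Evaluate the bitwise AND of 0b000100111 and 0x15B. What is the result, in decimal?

3

a = 000100111
0x15B = 101011011
AND → 000000011 = 3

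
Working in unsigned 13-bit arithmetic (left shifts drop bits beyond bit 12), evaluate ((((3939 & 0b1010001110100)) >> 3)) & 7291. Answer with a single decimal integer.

3939 = 0111101100011
0b1010001110100 = 1010001110100
→ & → 0010001100000 = 1120
→ >> 3 → 0000010001100 = 140
7291 = 1110001111011
→ & → 0000000001000 = 8

8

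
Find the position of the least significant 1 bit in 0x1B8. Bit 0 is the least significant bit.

0x1B8 = 110111000
Trailing zeros: 3, so the lowest set bit is bit 3 (value 8).

3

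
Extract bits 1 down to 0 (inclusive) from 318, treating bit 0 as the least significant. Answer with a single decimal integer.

v = 0100111110
Shift right by 0: 0100111110
Mask low 2 bits: 10 = 2

2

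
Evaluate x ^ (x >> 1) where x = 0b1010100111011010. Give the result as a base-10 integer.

64823

x = 1010100111011010 = 43482
x>>1 = 0101010011101101
XOR  = 1111110100110111 = 64823
(x ^ (x >> 1) gives the standard binary-reflected Gray code of x.)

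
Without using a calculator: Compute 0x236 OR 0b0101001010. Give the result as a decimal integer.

894

0x236 = 1000110110
b = 0101001010
 OR → 1101111110 = 894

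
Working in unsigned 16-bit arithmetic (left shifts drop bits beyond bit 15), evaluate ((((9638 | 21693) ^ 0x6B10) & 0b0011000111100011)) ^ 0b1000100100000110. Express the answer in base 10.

9638 = 0010010110100110
21693 = 0101010010111101
→ | → 0111010110111111 = 30143
0x6B10 = 0110101100010000
→ ^ → 0001111010101111 = 7855
0b0011000111100011 = 0011000111100011
→ & → 0001000010100011 = 4259
0b1000100100000110 = 1000100100000110
→ ^ → 1001100110100101 = 39333

39333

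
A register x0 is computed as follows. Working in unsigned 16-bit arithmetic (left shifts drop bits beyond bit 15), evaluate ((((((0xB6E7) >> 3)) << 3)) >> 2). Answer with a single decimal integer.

0xB6E7 = 1011011011100111
→ >> 3 → 0001011011011100 = 5852
→ << 3 (mod 2^16) → 1011011011100000 = 46816
→ >> 2 → 0010110110111000 = 11704

11704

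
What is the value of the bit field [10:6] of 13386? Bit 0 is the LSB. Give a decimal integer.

v = 11010001001010
Shift right by 6: 11010001
Mask low 5 bits: 10001 = 17

17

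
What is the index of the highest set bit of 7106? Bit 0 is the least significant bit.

12

7106 = 1101111000010
The topmost 1 is at position 12 (since 2^12 = 4096 ≤ 7106 < 8192).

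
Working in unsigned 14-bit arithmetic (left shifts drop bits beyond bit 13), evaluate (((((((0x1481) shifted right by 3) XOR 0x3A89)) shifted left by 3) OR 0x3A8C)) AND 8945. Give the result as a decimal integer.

0x1481 = 01010010000001
→ shifted right by 3 → 00001010010000 = 656
0x3A89 = 11101010001001
→ XOR → 11100000011001 = 14361
→ shifted left by 3 (mod 2^14) → 00000011001000 = 200
0x3A8C = 11101010001100
→ OR → 11101011001100 = 15052
8945 = 10001011110001
→ AND → 10001011000000 = 8896

8896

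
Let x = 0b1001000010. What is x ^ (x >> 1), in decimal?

x = 1001000010 = 578
x>>1 = 0100100001
XOR  = 1101100011 = 867
(x ^ (x >> 1) gives the standard binary-reflected Gray code of x.)

867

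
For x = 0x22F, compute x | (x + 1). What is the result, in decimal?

575

x = 1000101111 = 559
x + 1 = 1000110000
OR    = 1000111111 = 575
(x | (x + 1) sets the lowest cleared bit.)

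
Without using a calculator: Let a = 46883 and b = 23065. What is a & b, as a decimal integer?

4609

46883 = 1011011100100011
23065 = 0101101000011001
AND → 0001001000000001 = 4609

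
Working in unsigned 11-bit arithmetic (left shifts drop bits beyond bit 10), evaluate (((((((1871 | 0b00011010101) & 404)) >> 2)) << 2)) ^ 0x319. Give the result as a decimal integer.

653

1871 = 11101001111
0b00011010101 = 00011010101
→ | → 11111011111 = 2015
404 = 00110010100
→ & → 00110010100 = 404
→ >> 2 → 00001100101 = 101
→ << 2 (mod 2^11) → 00110010100 = 404
0x319 = 01100011001
→ ^ → 01010001101 = 653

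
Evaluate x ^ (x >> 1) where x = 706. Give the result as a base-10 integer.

931

x = 1011000010 = 706
x>>1 = 0101100001
XOR  = 1110100011 = 931
(x ^ (x >> 1) gives the standard binary-reflected Gray code of x.)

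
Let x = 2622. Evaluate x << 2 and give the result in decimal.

10488

2622 = 00101000111110
shift left by 2 → 10100011111000 = 10488
(equivalently, 2622 × 2^2 = 2622 × 4)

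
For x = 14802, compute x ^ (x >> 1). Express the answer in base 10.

9531

x = 11100111010010 = 14802
x>>1 = 01110011101001
XOR  = 10010100111011 = 9531
(x ^ (x >> 1) gives the standard binary-reflected Gray code of x.)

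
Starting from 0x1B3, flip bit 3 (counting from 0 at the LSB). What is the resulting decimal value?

x = 110110011
bit 3 is currently 0; toggle it via x ^ (1 << 3) = x ^ 8
→ 110111011 = 443

443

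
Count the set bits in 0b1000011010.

4

n = 1000011010
Count the 1s: 1 + 1 + 1 + 1 = 4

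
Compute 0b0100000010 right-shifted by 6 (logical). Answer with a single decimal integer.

x = 100000010
shift right by 6 → 000000100 = 4
(equivalently, floor(258 / 64))

4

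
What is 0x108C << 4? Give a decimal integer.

67776

0x108C = 00001000010001100
shift left by 4 → 10000100011000000 = 67776
(equivalently, 4236 × 2^4 = 4236 × 16)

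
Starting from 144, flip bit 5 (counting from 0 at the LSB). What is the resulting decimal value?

x = 00010010000
bit 5 is currently 0; toggle it via x ^ (1 << 5) = x ^ 32
→ 00010110000 = 176

176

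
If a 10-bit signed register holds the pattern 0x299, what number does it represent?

-359

pattern = 1010011001 (MSB is 1 ⇒ negative)
Invert: 0101100110, add 1 → 0101100111 = 359, so the value is -359.
(Equivalently: 665 - 2^10 = 665 - 1024 = -359.)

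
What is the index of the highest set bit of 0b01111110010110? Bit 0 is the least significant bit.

0b01111110010110 = 1111110010110
The topmost 1 is at position 12 (since 2^12 = 4096 ≤ 8086 < 8192).

12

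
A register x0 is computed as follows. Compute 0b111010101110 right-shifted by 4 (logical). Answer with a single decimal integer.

x = 111010101110
shift right by 4 → 000011101010 = 234
(equivalently, floor(3758 / 16))

234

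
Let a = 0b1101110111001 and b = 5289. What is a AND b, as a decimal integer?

a = 1101110111001
5289 = 1010010101001
AND → 1000010101001 = 4265

4265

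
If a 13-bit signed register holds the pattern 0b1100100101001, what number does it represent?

-1751

pattern = 1100100101001 (MSB is 1 ⇒ negative)
Invert: 0011011010110, add 1 → 0011011010111 = 1751, so the value is -1751.
(Equivalently: 6441 - 2^13 = 6441 - 8192 = -1751.)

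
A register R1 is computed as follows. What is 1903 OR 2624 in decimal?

1903 = 011101101111
2624 = 101001000000
 OR → 111101101111 = 3951

3951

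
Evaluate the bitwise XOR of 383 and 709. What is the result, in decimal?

383 = 0101111111
709 = 1011000101
XOR → 1110111010 = 954

954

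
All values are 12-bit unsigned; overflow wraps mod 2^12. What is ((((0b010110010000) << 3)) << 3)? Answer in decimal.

0b010110010000 = 010110010000
→ << 3 (mod 2^12) → 110010000000 = 3200
→ << 3 (mod 2^12) → 010000000000 = 1024

1024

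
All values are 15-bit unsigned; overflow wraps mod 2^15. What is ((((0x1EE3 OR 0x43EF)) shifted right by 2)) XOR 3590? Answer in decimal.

0x1EE3 = 001111011100011
0x43EF = 100001111101111
→ OR → 101111111101111 = 24559
→ shifted right by 2 → 001011111111011 = 6139
3590 = 000111000000110
→ XOR → 001100111111101 = 6653

6653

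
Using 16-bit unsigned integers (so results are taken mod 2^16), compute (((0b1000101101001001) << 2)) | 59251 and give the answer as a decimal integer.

61303

0b1000101101001001 = 1000101101001001
→ << 2 (mod 2^16) → 0010110100100100 = 11556
59251 = 1110011101110011
→ | → 1110111101110111 = 61303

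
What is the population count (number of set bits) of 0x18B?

5

0x18B = 110001011
Count the 1s: 1 + 1 + 1 + 1 + 1 = 5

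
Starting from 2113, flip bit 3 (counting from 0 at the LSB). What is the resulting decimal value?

2121

x = 0100001000001
bit 3 is currently 0; toggle it via x ^ (1 << 3) = x ^ 8
→ 0100001001001 = 2121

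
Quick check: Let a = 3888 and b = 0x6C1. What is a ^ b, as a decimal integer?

2545

3888 = 111100110000
0x6C1 = 011011000001
XOR → 100111110001 = 2545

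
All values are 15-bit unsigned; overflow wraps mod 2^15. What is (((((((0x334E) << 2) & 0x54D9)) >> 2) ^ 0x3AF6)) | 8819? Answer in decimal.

11251

0x334E = 011001101001110
→ << 2 (mod 2^15) → 100110100111000 = 19768
0x54D9 = 101010011011001
→ & → 100010000011000 = 17432
→ >> 2 → 001000100000110 = 4358
0x3AF6 = 011101011110110
→ ^ → 010101111110000 = 11248
8819 = 010001001110011
→ | → 010101111110011 = 11251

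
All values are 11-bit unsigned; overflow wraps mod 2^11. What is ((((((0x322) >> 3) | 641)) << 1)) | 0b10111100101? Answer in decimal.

0x322 = 01100100010
→ >> 3 → 00001100100 = 100
641 = 01010000001
→ | → 01011100101 = 741
→ << 1 (mod 2^11) → 10111001010 = 1482
0b10111100101 = 10111100101
→ | → 10111101111 = 1519

1519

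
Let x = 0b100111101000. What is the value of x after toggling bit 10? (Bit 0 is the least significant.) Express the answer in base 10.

3560

x = 100111101000
bit 10 is currently 0; toggle it via x ^ (1 << 10) = x ^ 1024
→ 110111101000 = 3560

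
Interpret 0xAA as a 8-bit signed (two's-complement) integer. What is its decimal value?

-86

pattern = 10101010 (MSB is 1 ⇒ negative)
Invert: 01010101, add 1 → 01010110 = 86, so the value is -86.
(Equivalently: 170 - 2^8 = 170 - 256 = -86.)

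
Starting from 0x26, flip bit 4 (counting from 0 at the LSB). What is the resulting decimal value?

54

x = 00100110
bit 4 is currently 0; toggle it via x ^ (1 << 4) = x ^ 16
→ 00110110 = 54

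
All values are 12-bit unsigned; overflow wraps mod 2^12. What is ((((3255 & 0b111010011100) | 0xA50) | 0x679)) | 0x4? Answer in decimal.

3837

3255 = 110010110111
0b111010011100 = 111010011100
→ & → 110010010100 = 3220
0xA50 = 101001010000
→ | → 111011010100 = 3796
0x679 = 011001111001
→ | → 111011111101 = 3837
0x4 = 000000000100
→ | → 111011111101 = 3837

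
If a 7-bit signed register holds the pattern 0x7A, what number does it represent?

-6

pattern = 1111010 (MSB is 1 ⇒ negative)
Invert: 0000101, add 1 → 0000110 = 6, so the value is -6.
(Equivalently: 122 - 2^7 = 122 - 128 = -6.)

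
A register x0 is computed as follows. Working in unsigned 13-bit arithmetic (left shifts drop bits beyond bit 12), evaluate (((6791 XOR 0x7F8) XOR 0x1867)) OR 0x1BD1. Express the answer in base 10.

6791 = 1101010000111
0x7F8 = 0011111111000
→ XOR → 1110101111111 = 7551
0x1867 = 1100001100111
→ XOR → 0010100011000 = 1304
0x1BD1 = 1101111010001
→ OR → 1111111011001 = 8153

8153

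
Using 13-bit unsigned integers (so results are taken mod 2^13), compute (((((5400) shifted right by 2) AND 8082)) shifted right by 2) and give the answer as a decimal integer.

320

5400 = 1010100011000
→ shifted right by 2 → 0010101000110 = 1350
8082 = 1111110010010
→ AND → 0010100000010 = 1282
→ shifted right by 2 → 0000101000000 = 320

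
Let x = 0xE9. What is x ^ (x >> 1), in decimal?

x = 11101001 = 233
x>>1 = 01110100
XOR  = 10011101 = 157
(x ^ (x >> 1) gives the standard binary-reflected Gray code of x.)

157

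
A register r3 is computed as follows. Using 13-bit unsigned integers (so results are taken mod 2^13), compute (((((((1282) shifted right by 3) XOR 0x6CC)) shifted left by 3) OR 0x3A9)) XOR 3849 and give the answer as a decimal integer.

1282 = 0010100000010
→ shifted right by 3 → 0000010100000 = 160
0x6CC = 0011011001100
→ XOR → 0011001101100 = 1644
→ shifted left by 3 (mod 2^13) → 1001101100000 = 4960
0x3A9 = 0001110101001
→ OR → 1001111101001 = 5097
3849 = 0111100001001
→ XOR → 1110011100000 = 7392

7392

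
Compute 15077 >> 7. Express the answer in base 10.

117

15077 = 11101011100101
shift right by 7 → 00000001110101 = 117
(equivalently, floor(15077 / 128))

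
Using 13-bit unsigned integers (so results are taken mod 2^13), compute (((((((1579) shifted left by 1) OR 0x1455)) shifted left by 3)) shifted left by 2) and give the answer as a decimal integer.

2784

1579 = 0011000101011
→ shifted left by 1 (mod 2^13) → 0110001010110 = 3158
0x1455 = 1010001010101
→ OR → 1110001010111 = 7255
→ shifted left by 3 (mod 2^13) → 0001010111000 = 696
→ shifted left by 2 (mod 2^13) → 0101011100000 = 2784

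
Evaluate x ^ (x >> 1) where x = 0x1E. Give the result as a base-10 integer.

17

x = 11110 = 30
x>>1 = 01111
XOR  = 10001 = 17
(x ^ (x >> 1) gives the standard binary-reflected Gray code of x.)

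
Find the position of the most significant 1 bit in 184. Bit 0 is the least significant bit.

184 = 10111000
The topmost 1 is at position 7 (since 2^7 = 128 ≤ 184 < 256).

7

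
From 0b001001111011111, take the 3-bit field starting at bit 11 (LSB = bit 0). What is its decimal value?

2

v = 001001111011111
Shift right by 11: 0010
Mask low 3 bits: 010 = 2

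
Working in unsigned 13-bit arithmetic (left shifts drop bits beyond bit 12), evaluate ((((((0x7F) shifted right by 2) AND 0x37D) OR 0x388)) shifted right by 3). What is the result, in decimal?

115

0x7F = 0000001111111
→ shifted right by 2 → 0000000011111 = 31
0x37D = 0001101111101
→ AND → 0000000011101 = 29
0x388 = 0001110001000
→ OR → 0001110011101 = 925
→ shifted right by 3 → 0000001110011 = 115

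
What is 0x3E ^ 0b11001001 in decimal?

0x3E = 00111110
b = 11001001
XOR → 11110111 = 247

247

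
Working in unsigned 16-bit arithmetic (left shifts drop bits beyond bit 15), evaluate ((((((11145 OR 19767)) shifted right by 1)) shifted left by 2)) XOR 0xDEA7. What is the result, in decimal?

11145 = 0010101110001001
19767 = 0100110100110111
→ OR → 0110111110111111 = 28607
→ shifted right by 1 → 0011011111011111 = 14303
→ shifted left by 2 (mod 2^16) → 1101111101111100 = 57212
0xDEA7 = 1101111010100111
→ XOR → 0000000111011011 = 475

475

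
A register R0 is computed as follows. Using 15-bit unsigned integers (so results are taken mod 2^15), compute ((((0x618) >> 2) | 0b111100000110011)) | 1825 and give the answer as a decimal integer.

32695

0x618 = 000011000011000
→ >> 2 → 000000110000110 = 390
0b111100000110011 = 111100000110011
→ | → 111100110110111 = 31159
1825 = 000011100100001
→ | → 111111110110111 = 32695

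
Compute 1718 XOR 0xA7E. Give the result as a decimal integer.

1718 = 011010110110
0xA7E = 101001111110
XOR → 110011001000 = 3272

3272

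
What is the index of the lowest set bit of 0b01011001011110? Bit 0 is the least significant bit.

1

0b01011001011110 = 1011001011110
Trailing zeros: 1, so the lowest set bit is bit 1 (value 2).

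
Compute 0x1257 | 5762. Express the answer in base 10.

5847

0x1257 = 1001001010111
5762 = 1011010000010
 OR → 1011011010111 = 5847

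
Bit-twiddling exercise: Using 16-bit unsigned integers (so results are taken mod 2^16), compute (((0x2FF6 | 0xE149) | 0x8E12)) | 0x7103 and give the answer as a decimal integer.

0x2FF6 = 0010111111110110
0xE149 = 1110000101001001
→ | → 1110111111111111 = 61439
0x8E12 = 1000111000010010
→ | → 1110111111111111 = 61439
0x7103 = 0111000100000011
→ | → 1111111111111111 = 65535

65535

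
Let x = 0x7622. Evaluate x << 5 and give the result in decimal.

967744

0x7622 = 00000111011000100010
shift left by 5 → 11101100010001000000 = 967744
(equivalently, 30242 × 2^5 = 30242 × 32)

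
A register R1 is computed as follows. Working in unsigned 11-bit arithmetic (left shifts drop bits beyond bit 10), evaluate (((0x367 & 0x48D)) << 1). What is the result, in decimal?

0x367 = 01101100111
0x48D = 10010001101
→ & → 00000000101 = 5
→ << 1 (mod 2^11) → 00000001010 = 10

10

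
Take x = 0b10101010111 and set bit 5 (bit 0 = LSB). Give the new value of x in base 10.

x = 10101010111
bit 5 is currently 0; set it via x | (1 << 5) = x | 32
→ 10101110111 = 1399

1399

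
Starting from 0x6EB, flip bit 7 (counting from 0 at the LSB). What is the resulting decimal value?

1643

x = 11011101011
bit 7 is currently 1; toggle it via x ^ (1 << 7) = x ^ 128
→ 11001101011 = 1643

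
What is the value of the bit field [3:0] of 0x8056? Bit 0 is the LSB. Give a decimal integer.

6

v = 1000000001010110
Shift right by 0: 1000000001010110
Mask low 4 bits: 0110 = 6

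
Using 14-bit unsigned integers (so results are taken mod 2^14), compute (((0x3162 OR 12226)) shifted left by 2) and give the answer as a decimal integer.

0x3162 = 11000101100010
12226 = 10111111000010
→ OR → 11111111100010 = 16354
→ shifted left by 2 (mod 2^14) → 11111110001000 = 16264

16264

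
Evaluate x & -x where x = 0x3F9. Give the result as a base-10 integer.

1

x = 1111111001 = 1017
-x (two's complement) = …0000000111
AND   = 0000000001 = 1
(x & -x isolates the lowest set bit of x.)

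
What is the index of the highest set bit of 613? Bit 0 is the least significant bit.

613 = 1001100101
The topmost 1 is at position 9 (since 2^9 = 512 ≤ 613 < 1024).

9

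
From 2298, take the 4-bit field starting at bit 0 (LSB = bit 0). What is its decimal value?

10

v = 100011111010
Shift right by 0: 100011111010
Mask low 4 bits: 1010 = 10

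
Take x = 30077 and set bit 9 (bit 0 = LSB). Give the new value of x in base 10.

x = 111010101111101
bit 9 is currently 0; set it via x | (1 << 9) = x | 512
→ 111011101111101 = 30589

30589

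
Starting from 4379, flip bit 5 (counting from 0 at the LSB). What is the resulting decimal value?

x = 0001000100011011
bit 5 is currently 0; toggle it via x ^ (1 << 5) = x ^ 32
→ 0001000100111011 = 4411

4411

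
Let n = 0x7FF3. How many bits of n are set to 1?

13

0x7FF3 = 111111111110011
Count the 1s: 1 + 1 + 1 + 1 + 1 + 1 + 1 + 1 + 1 + 1 + 1 + 1 + 1 = 13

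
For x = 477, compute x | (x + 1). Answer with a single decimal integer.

x = 111011101 = 477
x + 1 = 111011110
OR    = 111011111 = 479
(x | (x + 1) sets the lowest cleared bit.)

479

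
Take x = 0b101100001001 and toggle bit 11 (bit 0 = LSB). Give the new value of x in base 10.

x = 101100001001
bit 11 is currently 1; toggle it via x ^ (1 << 11) = x ^ 2048
→ 001100001001 = 777

777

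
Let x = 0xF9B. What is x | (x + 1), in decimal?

3999

x = 111110011011 = 3995
x + 1 = 111110011100
OR    = 111110011111 = 3999
(x | (x + 1) sets the lowest cleared bit.)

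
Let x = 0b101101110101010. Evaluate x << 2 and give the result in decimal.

x = 00101101110101010
shift left by 2 → 10110111010101000 = 93864
(equivalently, 23466 × 2^2 = 23466 × 4)

93864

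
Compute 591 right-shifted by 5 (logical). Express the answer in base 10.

18

591 = 1001001111
shift right by 5 → 0000010010 = 18
(equivalently, floor(591 / 32))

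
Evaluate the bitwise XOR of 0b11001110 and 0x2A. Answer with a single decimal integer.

228

a = 11001110
0x2A = 00101010
XOR → 11100100 = 228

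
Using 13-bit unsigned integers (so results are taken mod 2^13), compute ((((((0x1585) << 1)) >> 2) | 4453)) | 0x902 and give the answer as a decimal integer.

0x1585 = 1010110000101
→ << 1 (mod 2^13) → 0101100001010 = 2826
→ >> 2 → 0001011000010 = 706
4453 = 1000101100101
→ | → 1001111100111 = 5095
0x902 = 0100100000010
→ | → 1101111100111 = 7143

7143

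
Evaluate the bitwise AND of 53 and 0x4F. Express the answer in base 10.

5

53 = 0110101
0x4F = 1001111
AND → 0000101 = 5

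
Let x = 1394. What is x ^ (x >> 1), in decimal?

x = 10101110010 = 1394
x>>1 = 01010111001
XOR  = 11111001011 = 1995
(x ^ (x >> 1) gives the standard binary-reflected Gray code of x.)

1995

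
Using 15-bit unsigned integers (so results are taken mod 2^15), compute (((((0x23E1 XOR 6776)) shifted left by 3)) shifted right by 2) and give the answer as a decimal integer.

4914

0x23E1 = 010001111100001
6776 = 001101001111000
→ XOR → 011100110011001 = 14745
→ shifted left by 3 (mod 2^15) → 100110011001000 = 19656
→ shifted right by 2 → 001001100110010 = 4914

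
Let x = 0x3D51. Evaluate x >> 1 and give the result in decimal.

0x3D51 = 11110101010001
shift right by 1 → 01111010101000 = 7848
(equivalently, floor(15697 / 2))

7848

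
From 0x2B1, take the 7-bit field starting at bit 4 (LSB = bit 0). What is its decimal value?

43

v = 01010110001
Shift right by 4: 0101011
Mask low 7 bits: 0101011 = 43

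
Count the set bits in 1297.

1297 = 10100010001
Count the 1s: 1 + 1 + 1 + 1 = 4

4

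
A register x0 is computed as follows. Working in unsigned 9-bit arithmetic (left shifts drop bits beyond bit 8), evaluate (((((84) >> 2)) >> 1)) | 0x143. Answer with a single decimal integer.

84 = 001010100
→ >> 2 → 000010101 = 21
→ >> 1 → 000001010 = 10
0x143 = 101000011
→ | → 101001011 = 331

331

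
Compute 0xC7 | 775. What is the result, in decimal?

0xC7 = 0011000111
775 = 1100000111
 OR → 1111000111 = 967

967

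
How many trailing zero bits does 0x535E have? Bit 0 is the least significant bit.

0x535E = 101001101011110
Trailing zeros: 1, so the lowest set bit is bit 1 (value 2).

1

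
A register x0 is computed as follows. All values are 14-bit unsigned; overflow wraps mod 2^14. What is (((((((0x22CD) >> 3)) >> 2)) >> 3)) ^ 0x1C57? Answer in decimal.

7285

0x22CD = 10001011001101
→ >> 3 → 00010001011001 = 1113
→ >> 2 → 00000100010110 = 278
→ >> 3 → 00000000100010 = 34
0x1C57 = 01110001010111
→ ^ → 01110001110101 = 7285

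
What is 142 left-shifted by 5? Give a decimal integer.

4544

142 = 0000010001110
shift left by 5 → 1000111000000 = 4544
(equivalently, 142 × 2^5 = 142 × 32)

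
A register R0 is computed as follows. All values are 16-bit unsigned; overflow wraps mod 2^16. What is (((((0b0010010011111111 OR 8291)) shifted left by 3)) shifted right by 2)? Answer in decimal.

2558

0b0010010011111111 = 0010010011111111
8291 = 0010000001100011
→ OR → 0010010011111111 = 9471
→ shifted left by 3 (mod 2^16) → 0010011111111000 = 10232
→ shifted right by 2 → 0000100111111110 = 2558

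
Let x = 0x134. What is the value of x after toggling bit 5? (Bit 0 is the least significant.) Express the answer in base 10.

x = 100110100
bit 5 is currently 1; toggle it via x ^ (1 << 5) = x ^ 32
→ 100010100 = 276

276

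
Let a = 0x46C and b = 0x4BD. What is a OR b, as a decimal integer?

0x46C = 10001101100
0x4BD = 10010111101
 OR → 10011111101 = 1277

1277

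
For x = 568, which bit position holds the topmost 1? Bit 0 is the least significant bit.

568 = 1000111000
The topmost 1 is at position 9 (since 2^9 = 512 ≤ 568 < 1024).

9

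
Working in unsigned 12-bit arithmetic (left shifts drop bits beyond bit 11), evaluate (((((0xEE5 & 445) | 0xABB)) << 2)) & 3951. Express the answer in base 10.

2668

0xEE5 = 111011100101
445 = 000110111101
→ & → 000010100101 = 165
0xABB = 101010111011
→ | → 101010111111 = 2751
→ << 2 (mod 2^12) → 101011111100 = 2812
3951 = 111101101111
→ & → 101001101100 = 2668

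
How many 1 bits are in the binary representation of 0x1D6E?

0x1D6E = 1110101101110
Count the 1s: 1 + 1 + 1 + 1 + 1 + 1 + 1 + 1 + 1 = 9

9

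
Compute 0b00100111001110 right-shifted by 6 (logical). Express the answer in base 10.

39

x = 100111001110
shift right by 6 → 000000100111 = 39
(equivalently, floor(2510 / 64))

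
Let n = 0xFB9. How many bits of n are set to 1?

9

0xFB9 = 111110111001
Count the 1s: 1 + 1 + 1 + 1 + 1 + 1 + 1 + 1 + 1 = 9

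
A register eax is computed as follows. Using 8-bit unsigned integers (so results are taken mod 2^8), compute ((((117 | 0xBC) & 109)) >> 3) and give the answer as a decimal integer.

13

117 = 01110101
0xBC = 10111100
→ | → 11111101 = 253
109 = 01101101
→ & → 01101101 = 109
→ >> 3 → 00001101 = 13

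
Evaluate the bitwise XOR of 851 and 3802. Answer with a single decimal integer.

3465

851 = 001101010011
3802 = 111011011010
XOR → 110110001001 = 3465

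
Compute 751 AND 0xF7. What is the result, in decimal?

231

751 = 1011101111
0xF7 = 0011110111
AND → 0011100111 = 231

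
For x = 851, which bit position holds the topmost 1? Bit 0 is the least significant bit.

851 = 1101010011
The topmost 1 is at position 9 (since 2^9 = 512 ≤ 851 < 1024).

9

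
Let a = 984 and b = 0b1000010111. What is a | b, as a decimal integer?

984 = 1111011000
b = 1000010111
 OR → 1111011111 = 991

991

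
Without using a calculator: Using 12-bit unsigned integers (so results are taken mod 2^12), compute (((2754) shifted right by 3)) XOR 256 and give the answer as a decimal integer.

2754 = 101011000010
→ shifted right by 3 → 000101011000 = 344
256 = 000100000000
→ XOR → 000001011000 = 88

88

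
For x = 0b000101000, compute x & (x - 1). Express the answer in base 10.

32

x = 101000 = 40
x - 1 = 100111
AND   = 100000 = 32
(x & (x - 1) clears the lowest set bit of x.)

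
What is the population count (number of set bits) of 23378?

23378 = 101101101010010
Count the 1s: 1 + 1 + 1 + 1 + 1 + 1 + 1 + 1 = 8

8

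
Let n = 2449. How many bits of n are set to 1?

5

2449 = 100110010001
Count the 1s: 1 + 1 + 1 + 1 + 1 = 5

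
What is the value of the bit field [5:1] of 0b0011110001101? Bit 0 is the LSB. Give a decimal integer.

v = 0011110001101
Shift right by 1: 001111000110
Mask low 5 bits: 00110 = 6

6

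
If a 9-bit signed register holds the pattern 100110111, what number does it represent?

pattern = 100110111 (MSB is 1 ⇒ negative)
Invert: 011001000, add 1 → 011001001 = 201, so the value is -201.
(Equivalently: 311 - 2^9 = 311 - 512 = -201.)

-201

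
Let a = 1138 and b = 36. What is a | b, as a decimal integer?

1138 = 10001110010
36 = 00000100100
 OR → 10001110110 = 1142

1142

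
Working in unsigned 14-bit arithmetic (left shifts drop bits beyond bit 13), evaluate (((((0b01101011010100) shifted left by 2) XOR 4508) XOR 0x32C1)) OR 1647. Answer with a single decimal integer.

3695

0b01101011010100 = 01101011010100
→ shifted left by 2 (mod 2^14) → 10101101010000 = 11088
4508 = 01000110011100
→ XOR → 11101011001100 = 15052
0x32C1 = 11001011000001
→ XOR → 00100000001101 = 2061
1647 = 00011001101111
→ OR → 00111001101111 = 3695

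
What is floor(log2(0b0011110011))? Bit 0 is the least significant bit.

7

0b0011110011 = 11110011
The topmost 1 is at position 7 (since 2^7 = 128 ≤ 243 < 256).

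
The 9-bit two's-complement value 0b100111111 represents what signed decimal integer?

-193

pattern = 100111111 (MSB is 1 ⇒ negative)
Invert: 011000000, add 1 → 011000001 = 193, so the value is -193.
(Equivalently: 319 - 2^9 = 319 - 512 = -193.)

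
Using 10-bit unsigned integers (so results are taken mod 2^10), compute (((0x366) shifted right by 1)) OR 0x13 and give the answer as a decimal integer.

435

0x366 = 1101100110
→ shifted right by 1 → 0110110011 = 435
0x13 = 0000010011
→ OR → 0110110011 = 435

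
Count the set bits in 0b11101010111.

n = 11101010111
Count the 1s: 1 + 1 + 1 + 1 + 1 + 1 + 1 + 1 = 8

8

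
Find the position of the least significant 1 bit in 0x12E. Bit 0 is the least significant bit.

1

0x12E = 100101110
Trailing zeros: 1, so the lowest set bit is bit 1 (value 2).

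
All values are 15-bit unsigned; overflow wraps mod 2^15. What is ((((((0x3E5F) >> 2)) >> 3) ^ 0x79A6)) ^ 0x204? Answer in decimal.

31312

0x3E5F = 011111001011111
→ >> 2 → 000111110010111 = 3991
→ >> 3 → 000000111110010 = 498
0x79A6 = 111100110100110
→ ^ → 111100001010100 = 30804
0x204 = 000001000000100
→ ^ → 111101001010000 = 31312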